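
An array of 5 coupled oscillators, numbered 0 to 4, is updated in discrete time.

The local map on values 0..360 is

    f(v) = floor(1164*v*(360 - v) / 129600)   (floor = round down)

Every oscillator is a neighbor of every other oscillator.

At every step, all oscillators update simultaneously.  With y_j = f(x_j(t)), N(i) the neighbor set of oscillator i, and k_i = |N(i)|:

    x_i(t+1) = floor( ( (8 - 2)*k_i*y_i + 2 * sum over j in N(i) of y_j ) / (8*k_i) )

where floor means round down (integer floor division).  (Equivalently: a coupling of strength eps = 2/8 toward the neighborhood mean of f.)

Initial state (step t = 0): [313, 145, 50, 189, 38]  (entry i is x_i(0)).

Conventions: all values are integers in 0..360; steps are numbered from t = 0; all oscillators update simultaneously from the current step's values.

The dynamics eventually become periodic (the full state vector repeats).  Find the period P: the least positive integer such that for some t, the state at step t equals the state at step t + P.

Simulating step by step:
t=0: [313, 145, 50, 189, 38]
t=1: [150, 251, 154, 258, 134]
t=2: [276, 250, 277, 244, 268]
t=3: [213, 240, 212, 245, 222]
t=4: [277, 261, 277, 258, 273]
t=5: [209, 227, 209, 230, 214]
t=6: [281, 272, 281, 270, 279]
t=7: [201, 211, 201, 214, 203]
t=8: [286, 282, 286, 281, 285]
t=9: [191, 195, 191, 197, 191]
t=10: [288, 288, 288, 288, 288]
t=11: [186, 186, 186, 186, 186]
t=12: [290, 290, 290, 290, 290]
t=13: [182, 182, 182, 182, 182]
t=14: [290, 290, 290, 290, 290]

Answer: 2
Key observation: The state at step 12, [290, 290, 290, 290, 290], reappears at step 14 — and no state repeats earlier — so the cycle the system enters has period 2.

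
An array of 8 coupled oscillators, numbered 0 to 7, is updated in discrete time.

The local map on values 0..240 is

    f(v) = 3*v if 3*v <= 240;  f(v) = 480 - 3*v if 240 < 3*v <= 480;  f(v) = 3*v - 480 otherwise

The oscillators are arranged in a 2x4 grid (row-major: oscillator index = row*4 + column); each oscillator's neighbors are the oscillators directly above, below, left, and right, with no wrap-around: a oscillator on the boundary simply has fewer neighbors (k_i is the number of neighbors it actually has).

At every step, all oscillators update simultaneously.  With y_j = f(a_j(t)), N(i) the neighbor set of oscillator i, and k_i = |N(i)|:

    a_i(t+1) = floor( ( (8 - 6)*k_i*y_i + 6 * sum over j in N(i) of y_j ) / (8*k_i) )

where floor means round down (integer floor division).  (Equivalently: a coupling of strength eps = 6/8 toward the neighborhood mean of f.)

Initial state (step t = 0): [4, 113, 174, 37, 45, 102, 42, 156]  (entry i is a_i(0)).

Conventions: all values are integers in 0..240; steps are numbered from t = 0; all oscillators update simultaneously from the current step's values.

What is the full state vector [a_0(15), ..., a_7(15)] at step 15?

Answer: [14, 16, 12, 27, 19, 18, 27, 21]

Derivation:
t=0: [4, 113, 174, 37, 45, 102, 42, 156]
t=1: [106, 92, 105, 48, 103, 144, 88, 91]
t=2: [181, 144, 182, 175, 121, 159, 159, 186]
t=3: [77, 45, 40, 65, 54, 42, 37, 37]
t=4: [169, 153, 140, 135, 174, 133, 117, 142]
t=5: [30, 47, 71, 61, 51, 68, 81, 90]
t=6: [132, 162, 193, 204, 148, 183, 216, 210]
t=7: [36, 64, 101, 126, 66, 69, 121, 150]
t=8: [173, 171, 147, 103, 167, 178, 132, 89]
t=9: [30, 41, 81, 137, 40, 48, 97, 148]
t=10: [113, 148, 154, 119, 117, 144, 151, 105]
t=11: [97, 60, 51, 99, 103, 60, 64, 97]
t=12: [178, 175, 177, 174, 181, 180, 178, 187]
t=13: [54, 52, 48, 60, 58, 55, 61, 56]
t=14: [164, 156, 165, 162, 166, 169, 165, 178]
t=15: [14, 16, 12, 27, 19, 18, 27, 21]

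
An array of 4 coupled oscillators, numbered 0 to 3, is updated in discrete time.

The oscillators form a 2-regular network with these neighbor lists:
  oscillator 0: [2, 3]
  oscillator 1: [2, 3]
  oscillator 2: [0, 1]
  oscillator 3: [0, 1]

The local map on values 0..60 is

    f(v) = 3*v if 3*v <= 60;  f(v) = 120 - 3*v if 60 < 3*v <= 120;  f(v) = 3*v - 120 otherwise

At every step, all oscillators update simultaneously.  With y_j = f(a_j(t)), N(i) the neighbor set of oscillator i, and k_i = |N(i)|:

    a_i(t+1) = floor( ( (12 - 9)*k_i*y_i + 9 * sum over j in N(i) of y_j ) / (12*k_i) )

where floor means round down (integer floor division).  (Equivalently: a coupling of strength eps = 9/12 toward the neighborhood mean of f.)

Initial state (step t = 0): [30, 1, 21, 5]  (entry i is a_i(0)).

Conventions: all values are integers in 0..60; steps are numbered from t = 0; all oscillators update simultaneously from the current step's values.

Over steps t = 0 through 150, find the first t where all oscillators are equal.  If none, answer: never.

Simulating step by step:
t=0: [30, 1, 21, 5]  (not all equal)
t=1: [34, 27, 26, 16]  (not all equal)
t=2: [38, 43, 31, 33]  (not all equal)
t=3: [19, 20, 12, 10]  (not all equal)
t=4: [39, 39, 52, 51]  (not all equal)
t=5: [26, 26, 11, 10]  (not all equal)
t=6: [34, 34, 39, 39]  (not all equal)
t=7: [6, 6, 14, 14]  (not all equal)
t=8: [36, 36, 24, 24]  (not all equal)
t=9: [39, 39, 21, 21]  (not all equal)
t=10: [43, 43, 16, 16]  (not all equal)
t=11: [38, 38, 18, 18]  (not all equal)
t=12: [42, 42, 18, 18]  (not all equal)
t=13: [42, 42, 18, 18]  (not all equal)

Answer: never
Key observation: The state at step 12 reappears at step 13 — the system is in a cycle of period 1 from step 12 on.  No step 0..13 is synchronized, and the cycle repeats forever, so no step up to 150 (or ever) has all oscillators equal.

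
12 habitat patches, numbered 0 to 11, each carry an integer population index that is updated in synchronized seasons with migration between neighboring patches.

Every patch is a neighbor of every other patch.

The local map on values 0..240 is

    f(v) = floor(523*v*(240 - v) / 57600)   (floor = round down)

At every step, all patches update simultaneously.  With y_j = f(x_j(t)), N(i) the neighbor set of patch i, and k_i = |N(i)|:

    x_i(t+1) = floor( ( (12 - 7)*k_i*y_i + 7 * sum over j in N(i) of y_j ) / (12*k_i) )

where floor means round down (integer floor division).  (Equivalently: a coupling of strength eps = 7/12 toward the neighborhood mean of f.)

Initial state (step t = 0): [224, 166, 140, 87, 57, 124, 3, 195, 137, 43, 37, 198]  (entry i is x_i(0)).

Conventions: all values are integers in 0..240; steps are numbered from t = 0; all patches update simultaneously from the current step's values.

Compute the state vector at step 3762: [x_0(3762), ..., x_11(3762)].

Answer: [130, 130, 130, 130, 130, 130, 130, 130, 130, 130, 130, 130]
Key observation: The state at step 3, [129, 129, 129, 129, 129, 129, 129, 129, 129, 129, 129, 129], reappears at step 5: the system is in a cycle of period 2 from step 3 on.  Therefore the state at step 3762 equals the state at step 3 + ((3762 - 3) mod 2) = 4, which is [130, 130, 130, 130, 130, 130, 130, 130, 130, 130, 130, 130].

Derivation:
t=0: [224, 166, 140, 87, 57, 124, 3, 195, 137, 43, 37, 198]
t=1: [67, 95, 101, 99, 89, 102, 57, 84, 102, 83, 80, 82]
t=2: [113, 120, 121, 121, 119, 121, 109, 118, 121, 118, 117, 117]
t=3: [129, 129, 129, 129, 129, 129, 129, 129, 129, 129, 129, 129]
t=4: [130, 130, 130, 130, 130, 130, 130, 130, 130, 130, 130, 130]
t=5: [129, 129, 129, 129, 129, 129, 129, 129, 129, 129, 129, 129]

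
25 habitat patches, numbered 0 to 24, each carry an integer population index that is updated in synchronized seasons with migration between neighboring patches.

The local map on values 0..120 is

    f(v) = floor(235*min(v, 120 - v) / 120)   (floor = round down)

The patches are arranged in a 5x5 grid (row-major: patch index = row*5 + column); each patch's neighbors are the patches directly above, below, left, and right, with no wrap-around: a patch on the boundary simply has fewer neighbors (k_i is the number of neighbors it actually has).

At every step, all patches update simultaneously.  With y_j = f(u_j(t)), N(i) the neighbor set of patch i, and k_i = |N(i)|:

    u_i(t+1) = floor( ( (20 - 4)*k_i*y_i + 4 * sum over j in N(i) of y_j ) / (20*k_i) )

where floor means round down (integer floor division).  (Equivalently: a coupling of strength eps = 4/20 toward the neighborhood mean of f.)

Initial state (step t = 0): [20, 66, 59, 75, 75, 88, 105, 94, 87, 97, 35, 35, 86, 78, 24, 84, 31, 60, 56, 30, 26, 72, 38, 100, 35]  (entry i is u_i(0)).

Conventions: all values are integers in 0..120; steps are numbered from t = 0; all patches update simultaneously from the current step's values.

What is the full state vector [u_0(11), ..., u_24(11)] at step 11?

Simulating step by step:
t=0: [20, 66, 59, 75, 75, 88, 105, 94, 87, 97, 35, 35, 86, 78, 24, 84, 31, 60, 56, 30, 26, 72, 38, 100, 35]
t=1: [47, 96, 108, 88, 83, 58, 37, 53, 64, 49, 67, 65, 68, 79, 49, 67, 65, 109, 102, 61, 56, 87, 75, 47, 64]
t=2: [89, 50, 32, 63, 73, 108, 76, 97, 104, 94, 103, 104, 96, 81, 95, 103, 100, 33, 43, 107, 103, 71, 82, 89, 107]
t=3: [60, 91, 66, 101, 89, 30, 78, 47, 38, 51, 32, 35, 48, 71, 48, 33, 42, 63, 78, 30, 39, 85, 73, 60, 28]
t=4: [105, 65, 96, 45, 61, 63, 79, 91, 75, 94, 62, 70, 93, 93, 92, 65, 81, 106, 84, 61, 74, 71, 93, 108, 60]
t=5: [45, 96, 54, 87, 105, 103, 82, 58, 82, 57, 111, 93, 53, 54, 57, 104, 77, 34, 66, 108, 92, 90, 51, 34, 107]
t=6: [78, 55, 98, 65, 40, 38, 71, 108, 78, 103, 21, 55, 99, 103, 104, 35, 77, 72, 97, 34, 52, 62, 91, 68, 28]
t=7: [83, 100, 50, 99, 76, 73, 91, 31, 75, 39, 49, 98, 45, 36, 33, 69, 86, 86, 50, 61, 98, 106, 65, 91, 59]
t=8: [70, 46, 86, 50, 80, 88, 56, 64, 82, 76, 91, 49, 82, 72, 68, 92, 64, 70, 92, 110, 47, 36, 95, 66, 109]
t=9: [92, 90, 72, 92, 80, 67, 105, 103, 78, 85, 58, 93, 78, 90, 94, 60, 103, 91, 58, 26, 86, 72, 56, 92, 29]
t=10: [59, 58, 84, 60, 74, 95, 35, 40, 76, 68, 108, 54, 75, 62, 51, 107, 42, 61, 101, 54, 73, 89, 100, 61, 55]
t=11: [108, 107, 76, 110, 93, 52, 71, 78, 89, 99, 30, 97, 90, 105, 100, 33, 80, 104, 52, 100, 82, 62, 50, 104, 107]

Answer: [108, 107, 76, 110, 93, 52, 71, 78, 89, 99, 30, 97, 90, 105, 100, 33, 80, 104, 52, 100, 82, 62, 50, 104, 107]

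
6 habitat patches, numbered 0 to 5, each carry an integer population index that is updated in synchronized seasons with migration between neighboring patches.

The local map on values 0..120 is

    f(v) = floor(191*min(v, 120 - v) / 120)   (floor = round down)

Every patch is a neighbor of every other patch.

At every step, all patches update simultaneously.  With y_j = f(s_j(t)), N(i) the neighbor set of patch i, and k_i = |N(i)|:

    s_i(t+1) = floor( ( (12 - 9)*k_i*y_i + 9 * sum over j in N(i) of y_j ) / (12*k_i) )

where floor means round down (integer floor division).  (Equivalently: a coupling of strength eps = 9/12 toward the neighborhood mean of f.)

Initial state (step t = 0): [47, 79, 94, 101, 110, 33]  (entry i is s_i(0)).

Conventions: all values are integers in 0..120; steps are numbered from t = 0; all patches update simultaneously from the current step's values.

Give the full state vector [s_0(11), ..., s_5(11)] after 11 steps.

Simulating step by step:
t=0: [47, 79, 94, 101, 110, 33]
t=1: [48, 48, 45, 44, 43, 46]
t=2: [72, 72, 72, 72, 71, 72]
t=3: [76, 76, 76, 76, 76, 76]
t=4: [70, 70, 70, 70, 70, 70]
t=5: [79, 79, 79, 79, 79, 79]
t=6: [65, 65, 65, 65, 65, 65]
t=7: [87, 87, 87, 87, 87, 87]
t=8: [52, 52, 52, 52, 52, 52]
t=9: [82, 82, 82, 82, 82, 82]
t=10: [60, 60, 60, 60, 60, 60]
t=11: [95, 95, 95, 95, 95, 95]

Answer: [95, 95, 95, 95, 95, 95]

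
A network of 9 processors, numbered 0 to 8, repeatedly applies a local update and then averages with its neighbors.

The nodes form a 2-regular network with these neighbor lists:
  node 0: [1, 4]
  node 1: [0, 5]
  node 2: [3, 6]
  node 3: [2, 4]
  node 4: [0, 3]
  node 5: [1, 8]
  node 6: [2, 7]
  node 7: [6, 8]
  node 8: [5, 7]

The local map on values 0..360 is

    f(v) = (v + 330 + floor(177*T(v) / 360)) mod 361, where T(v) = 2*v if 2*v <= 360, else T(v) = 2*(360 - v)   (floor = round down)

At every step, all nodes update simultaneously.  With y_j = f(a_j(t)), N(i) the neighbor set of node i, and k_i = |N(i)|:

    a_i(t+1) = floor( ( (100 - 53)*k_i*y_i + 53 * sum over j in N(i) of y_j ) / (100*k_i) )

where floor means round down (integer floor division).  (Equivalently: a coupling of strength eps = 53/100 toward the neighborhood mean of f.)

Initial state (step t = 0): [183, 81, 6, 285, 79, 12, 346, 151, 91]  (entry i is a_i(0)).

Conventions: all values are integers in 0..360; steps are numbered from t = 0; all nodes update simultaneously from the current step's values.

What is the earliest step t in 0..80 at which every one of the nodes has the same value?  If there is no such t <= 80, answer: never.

Simulating step by step:
t=0: [183, 81, 6, 285, 79, 12, 346, 151, 91]  (not all equal)
t=1: [220, 240, 333, 277, 231, 239, 315, 252, 234]  (not all equal)
t=2: [326, 326, 327, 327, 326, 326, 327, 327, 326]  (not all equal)
t=3: [328, 328, 328, 328, 328, 328, 328, 328, 328]  (all equal)

Answer: 3
Key observation: Synchronization is absorbing here: once all nodes are equal they stay equal, and step 3 is the first all-equal step.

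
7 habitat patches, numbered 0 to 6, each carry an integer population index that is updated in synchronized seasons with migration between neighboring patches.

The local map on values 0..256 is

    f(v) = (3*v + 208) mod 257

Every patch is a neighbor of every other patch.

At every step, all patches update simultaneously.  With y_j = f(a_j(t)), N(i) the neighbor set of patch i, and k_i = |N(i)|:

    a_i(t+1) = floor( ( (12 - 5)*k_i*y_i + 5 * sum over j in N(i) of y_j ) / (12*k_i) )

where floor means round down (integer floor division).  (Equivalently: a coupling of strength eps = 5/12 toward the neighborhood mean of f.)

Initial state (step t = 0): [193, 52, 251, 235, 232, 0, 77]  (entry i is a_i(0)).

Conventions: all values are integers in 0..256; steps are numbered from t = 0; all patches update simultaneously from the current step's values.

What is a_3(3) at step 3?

Simulating step by step:
t=0: [193, 52, 251, 235, 232, 0, 77]
t=1: [76, 122, 165, 140, 136, 174, 161]
t=2: [164, 102, 169, 130, 124, 183, 162]
t=3: [162, 66, 169, 109, 100, 191, 159]

Answer: a_3(3) = 109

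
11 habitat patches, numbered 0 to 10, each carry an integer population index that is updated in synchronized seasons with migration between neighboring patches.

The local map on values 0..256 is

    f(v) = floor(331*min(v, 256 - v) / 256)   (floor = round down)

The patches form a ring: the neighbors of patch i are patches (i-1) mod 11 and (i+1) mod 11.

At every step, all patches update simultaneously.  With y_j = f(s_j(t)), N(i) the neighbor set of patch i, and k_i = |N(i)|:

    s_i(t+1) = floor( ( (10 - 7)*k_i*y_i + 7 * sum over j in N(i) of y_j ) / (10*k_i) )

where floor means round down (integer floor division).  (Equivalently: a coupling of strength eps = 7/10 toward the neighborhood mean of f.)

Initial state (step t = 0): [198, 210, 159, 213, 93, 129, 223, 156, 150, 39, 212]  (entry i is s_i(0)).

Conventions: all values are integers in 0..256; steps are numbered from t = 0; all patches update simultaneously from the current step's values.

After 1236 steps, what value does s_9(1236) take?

Answer: s_9(1236) = 153
Key observation: The state at step 12, [162, 158, 150, 137, 127, 124, 125, 132, 143, 153, 159], reappears at step 14: the system is in a cycle of period 2 from step 12 on.  Therefore the state at step 1236 equals the state at step 12 + ((1236 - 12) mod 2) = 12, which is [162, 158, 150, 137, 127, 124, 125, 132, 143, 153, 159].

Derivation:
t=0: [198, 210, 159, 213, 93, 129, 223, 156, 150, 39, 212]
t=1: [62, 87, 77, 102, 112, 105, 115, 101, 103, 82, 60]
t=2: [90, 96, 114, 124, 136, 142, 137, 137, 122, 105, 88]
t=3: [117, 129, 143, 153, 153, 151, 150, 154, 147, 135, 121]
t=4: [157, 153, 147, 137, 133, 135, 134, 136, 142, 150, 154]
t=5: [130, 133, 142, 150, 155, 157, 155, 152, 146, 138, 132]
t=6: [160, 155, 147, 138, 131, 129, 130, 135, 142, 151, 157]
t=7: [127, 131, 140, 150, 158, 162, 160, 154, 145, 136, 129]
t=8: [162, 157, 149, 137, 128, 123, 125, 132, 143, 153, 160]
t=9: [124, 129, 139, 151, 158, 161, 159, 155, 146, 134, 126]
t=10: [162, 158, 149, 137, 127, 124, 125, 132, 143, 153, 159]
t=11: [124, 128, 139, 151, 158, 161, 160, 155, 146, 134, 126]
t=12: [162, 158, 150, 137, 127, 124, 125, 132, 143, 153, 159]
t=13: [124, 128, 138, 151, 158, 161, 160, 155, 146, 134, 126]
t=14: [162, 158, 150, 137, 127, 124, 125, 132, 143, 153, 159]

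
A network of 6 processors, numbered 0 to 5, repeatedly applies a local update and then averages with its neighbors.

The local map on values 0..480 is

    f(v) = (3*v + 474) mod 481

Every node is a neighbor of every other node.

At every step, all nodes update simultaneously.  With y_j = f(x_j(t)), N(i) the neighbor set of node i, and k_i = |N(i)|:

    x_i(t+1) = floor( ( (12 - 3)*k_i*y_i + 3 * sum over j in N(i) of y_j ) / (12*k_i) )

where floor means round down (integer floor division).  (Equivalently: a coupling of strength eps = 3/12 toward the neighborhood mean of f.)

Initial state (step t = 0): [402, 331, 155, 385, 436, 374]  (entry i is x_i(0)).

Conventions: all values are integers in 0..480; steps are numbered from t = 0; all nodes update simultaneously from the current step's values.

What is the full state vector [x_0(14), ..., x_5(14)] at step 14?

Simulating step by step:
t=0: [402, 331, 155, 385, 436, 374]
t=1: [235, 86, 390, 200, 307, 176]
t=2: [214, 238, 203, 141, 365, 90]
t=3: [173, 223, 150, 356, 153, 249]
t=4: [94, 199, 383, 142, 389, 254]
t=5: [265, 149, 198, 366, 211, 264]
t=6: [286, 379, 145, 161, 173, 284]
t=7: [350, 209, 391, 425, 113, 346]
t=8: [113, 153, 199, 270, 288, 104]
t=9: [327, 411, 171, 320, 358, 308]
t=10: [74, 250, 83, 396, 139, 370]
t=11: [224, 257, 243, 227, 361, 173]
t=12: [181, 250, 221, 187, 132, 74]
t=13: [96, 241, 180, 109, 330, 208]
t=14: [248, 216, 88, 276, 66, 147]

Answer: [248, 216, 88, 276, 66, 147]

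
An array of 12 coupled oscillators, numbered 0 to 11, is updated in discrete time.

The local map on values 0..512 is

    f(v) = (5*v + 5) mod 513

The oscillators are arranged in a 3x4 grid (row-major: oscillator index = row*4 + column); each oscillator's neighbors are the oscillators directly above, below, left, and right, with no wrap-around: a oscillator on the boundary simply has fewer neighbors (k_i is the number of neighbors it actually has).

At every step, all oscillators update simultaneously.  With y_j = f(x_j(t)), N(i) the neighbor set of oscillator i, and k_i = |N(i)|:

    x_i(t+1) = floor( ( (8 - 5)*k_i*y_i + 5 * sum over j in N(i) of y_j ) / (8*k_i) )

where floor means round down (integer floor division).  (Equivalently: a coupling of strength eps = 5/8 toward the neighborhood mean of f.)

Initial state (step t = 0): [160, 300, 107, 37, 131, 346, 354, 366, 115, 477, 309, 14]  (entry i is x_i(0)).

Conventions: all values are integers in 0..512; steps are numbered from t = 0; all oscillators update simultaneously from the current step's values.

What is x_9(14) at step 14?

Answer: x_9(14) = 380

Derivation:
t=0: [160, 300, 107, 37, 131, 346, 354, 366, 115, 477, 309, 14]
t=1: [305, 286, 198, 172, 170, 261, 171, 215, 176, 183, 139, 124]
t=2: [423, 417, 411, 299, 369, 341, 287, 189, 373, 328, 250, 117]
t=3: [134, 65, 195, 316, 235, 199, 287, 364, 254, 192, 210, 237]
t=4: [212, 356, 339, 252, 244, 393, 353, 237, 282, 328, 225, 159]
t=5: [153, 223, 209, 191, 253, 283, 221, 219, 241, 232, 169, 191]
t=6: [202, 175, 139, 198, 265, 235, 161, 231, 188, 242, 265, 296]
t=7: [397, 313, 308, 281, 340, 238, 233, 308, 316, 256, 310, 309]
t=8: [230, 142, 118, 147, 201, 157, 84, 114, 150, 145, 92, 11]
t=9: [266, 177, 208, 130, 321, 313, 297, 171, 313, 286, 320, 187]
t=10: [255, 216, 211, 167, 103, 218, 246, 345, 161, 180, 295, 289]
t=11: [115, 96, 136, 192, 131, 130, 195, 271, 236, 317, 383, 360]
t=12: [222, 261, 357, 327, 131, 232, 335, 372, 121, 161, 306, 323]
t=13: [168, 206, 203, 218, 122, 187, 244, 189, 175, 266, 299, 291]
t=14: [159, 267, 247, 320, 272, 256, 362, 310, 266, 380, 374, 447]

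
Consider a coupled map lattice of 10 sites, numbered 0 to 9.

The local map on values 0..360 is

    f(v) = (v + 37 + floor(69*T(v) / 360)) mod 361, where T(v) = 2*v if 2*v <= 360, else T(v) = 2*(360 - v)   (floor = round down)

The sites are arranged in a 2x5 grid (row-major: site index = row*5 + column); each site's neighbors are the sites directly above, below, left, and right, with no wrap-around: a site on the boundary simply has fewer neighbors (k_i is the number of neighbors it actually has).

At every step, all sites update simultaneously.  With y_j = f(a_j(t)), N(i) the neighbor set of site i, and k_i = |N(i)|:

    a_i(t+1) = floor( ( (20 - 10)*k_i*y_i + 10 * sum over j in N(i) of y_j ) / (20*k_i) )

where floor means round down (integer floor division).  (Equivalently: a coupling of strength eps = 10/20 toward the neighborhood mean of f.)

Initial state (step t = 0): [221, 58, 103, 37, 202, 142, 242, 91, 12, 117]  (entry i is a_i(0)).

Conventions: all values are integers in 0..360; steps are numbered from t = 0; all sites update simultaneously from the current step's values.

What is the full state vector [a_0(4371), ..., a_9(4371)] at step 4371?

Simulating step by step:
t=0: [221, 58, 103, 37, 202, 142, 242, 91, 12, 117]
t=1: [243, 194, 150, 132, 221, 275, 247, 173, 101, 187]
t=2: [321, 296, 253, 231, 282, 334, 315, 262, 218, 266]
t=3: [99, 236, 333, 323, 338, 14, 122, 276, 319, 333]
t=4: [180, 226, 122, 15, 19, 122, 222, 211, 67, 17]
t=5: [272, 290, 215, 94, 60, 251, 292, 260, 134, 78]
t=6: [341, 343, 296, 191, 137, 338, 347, 314, 218, 157]
t=7: [23, 80, 232, 294, 249, 23, 22, 119, 246, 260]
t=8: [87, 149, 276, 340, 336, 67, 102, 219, 311, 331]
t=9: [171, 234, 268, 73, 20, 148, 202, 243, 61, 15]
t=10: [276, 311, 300, 156, 80, 263, 296, 288, 146, 74]
t=11: [258, 179, 281, 250, 171, 344, 294, 335, 242, 165]
t=12: [244, 315, 279, 322, 285, 185, 233, 181, 264, 281]
t=13: [236, 169, 224, 178, 265, 305, 256, 310, 276, 345]
t=14: [228, 295, 249, 307, 246, 164, 212, 167, 224, 183]
t=15: [312, 336, 268, 162, 235, 286, 300, 291, 249, 303]
t=16: [96, 128, 276, 295, 224, 267, 301, 348, 266, 161]
t=17: [222, 252, 272, 344, 310, 301, 276, 188, 276, 292]
t=18: [328, 331, 278, 128, 97, 344, 335, 317, 284, 265]
t=19: [19, 72, 213, 251, 223, 22, 18, 123, 268, 299]
t=20: [82, 139, 265, 324, 328, 64, 98, 221, 319, 342]
t=21: [163, 224, 261, 67, 17, 143, 196, 242, 63, 18]
t=22: [267, 305, 295, 151, 77, 256, 292, 287, 147, 76]
t=23: [253, 176, 277, 245, 168, 339, 291, 334, 243, 166]
t=24: [241, 311, 276, 319, 282, 182, 230, 180, 263, 281]
t=25: [234, 166, 222, 176, 263, 303, 254, 309, 275, 345]
t=26: [226, 293, 247, 305, 245, 162, 210, 166, 223, 183]
t=27: [311, 335, 267, 161, 235, 285, 299, 290, 248, 303]
t=28: [95, 127, 274, 293, 224, 266, 300, 347, 265, 161]
t=29: [221, 251, 270, 343, 310, 301, 276, 187, 275, 292]
t=30: [327, 330, 277, 127, 97, 344, 335, 316, 283, 264]
t=31: [18, 71, 212, 250, 222, 21, 18, 123, 267, 298]
t=32: [80, 138, 264, 323, 327, 63, 98, 221, 318, 341]
t=33: [161, 222, 260, 66, 16, 141, 196, 242, 63, 18]
t=34: [265, 303, 294, 150, 76, 254, 292, 287, 147, 76]
t=35: [251, 174, 277, 245, 167, 338, 291, 334, 242, 166]
t=36: [239, 309, 276, 319, 282, 181, 230, 180, 263, 281]
t=37: [233, 165, 222, 176, 263, 302, 254, 309, 275, 345]
t=38: [225, 292, 247, 305, 245, 162, 210, 166, 223, 183]
t=39: [310, 334, 267, 161, 235, 284, 299, 290, 248, 303]
t=40: [94, 126, 274, 293, 224, 266, 299, 347, 265, 161]
t=41: [221, 250, 270, 343, 310, 301, 275, 186, 275, 292]
t=42: [327, 330, 277, 127, 97, 343, 335, 316, 283, 264]
t=43: [18, 71, 212, 250, 222, 21, 18, 123, 267, 298]

Answer: [310, 334, 267, 161, 235, 284, 299, 290, 248, 303]
Key observation: The state at step 31, [18, 71, 212, 250, 222, 21, 18, 123, 267, 298], reappears at step 43: the system is in a cycle of period 12 from step 31 on.  Therefore the state at step 4371 equals the state at step 31 + ((4371 - 31) mod 12) = 39, which is [310, 334, 267, 161, 235, 284, 299, 290, 248, 303].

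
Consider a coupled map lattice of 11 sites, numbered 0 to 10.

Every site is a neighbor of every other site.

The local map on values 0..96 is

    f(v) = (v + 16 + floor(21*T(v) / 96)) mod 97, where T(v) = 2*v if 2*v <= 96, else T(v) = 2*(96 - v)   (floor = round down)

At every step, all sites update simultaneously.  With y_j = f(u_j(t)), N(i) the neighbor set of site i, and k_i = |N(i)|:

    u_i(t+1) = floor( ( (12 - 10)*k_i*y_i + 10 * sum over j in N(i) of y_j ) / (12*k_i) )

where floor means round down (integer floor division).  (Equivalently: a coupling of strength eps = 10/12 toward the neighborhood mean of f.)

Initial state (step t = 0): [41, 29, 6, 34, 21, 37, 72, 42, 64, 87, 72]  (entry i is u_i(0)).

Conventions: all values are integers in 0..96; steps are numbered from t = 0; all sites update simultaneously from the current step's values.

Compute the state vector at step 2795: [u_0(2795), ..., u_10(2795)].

Simulating step by step:
t=0: [41, 29, 6, 34, 21, 37, 72, 42, 64, 87, 72]
t=1: [49, 47, 44, 48, 46, 48, 43, 49, 50, 43, 43]
t=2: [82, 82, 81, 82, 81, 82, 81, 82, 82, 81, 81]
t=3: [6, 6, 6, 6, 6, 6, 6, 6, 6, 6, 6]
t=4: [24, 24, 24, 24, 24, 24, 24, 24, 24, 24, 24]
t=5: [50, 50, 50, 50, 50, 50, 50, 50, 50, 50, 50]
t=6: [86, 86, 86, 86, 86, 86, 86, 86, 86, 86, 86]
t=7: [9, 9, 9, 9, 9, 9, 9, 9, 9, 9, 9]
t=8: [28, 28, 28, 28, 28, 28, 28, 28, 28, 28, 28]
t=9: [56, 56, 56, 56, 56, 56, 56, 56, 56, 56, 56]
t=10: [89, 89, 89, 89, 89, 89, 89, 89, 89, 89, 89]
t=11: [11, 11, 11, 11, 11, 11, 11, 11, 11, 11, 11]
t=12: [31, 31, 31, 31, 31, 31, 31, 31, 31, 31, 31]
t=13: [60, 60, 60, 60, 60, 60, 60, 60, 60, 60, 60]
t=14: [91, 91, 91, 91, 91, 91, 91, 91, 91, 91, 91]
t=15: [12, 12, 12, 12, 12, 12, 12, 12, 12, 12, 12]
t=16: [33, 33, 33, 33, 33, 33, 33, 33, 33, 33, 33]
t=17: [63, 63, 63, 63, 63, 63, 63, 63, 63, 63, 63]
t=18: [93, 93, 93, 93, 93, 93, 93, 93, 93, 93, 93]
t=19: [13, 13, 13, 13, 13, 13, 13, 13, 13, 13, 13]
t=20: [34, 34, 34, 34, 34, 34, 34, 34, 34, 34, 34]
t=21: [64, 64, 64, 64, 64, 64, 64, 64, 64, 64, 64]
t=22: [94, 94, 94, 94, 94, 94, 94, 94, 94, 94, 94]
t=23: [13, 13, 13, 13, 13, 13, 13, 13, 13, 13, 13]

Answer: [13, 13, 13, 13, 13, 13, 13, 13, 13, 13, 13]
Key observation: The state at step 19, [13, 13, 13, 13, 13, 13, 13, 13, 13, 13, 13], reappears at step 23: the system is in a cycle of period 4 from step 19 on.  Therefore the state at step 2795 equals the state at step 19 + ((2795 - 19) mod 4) = 19, which is [13, 13, 13, 13, 13, 13, 13, 13, 13, 13, 13].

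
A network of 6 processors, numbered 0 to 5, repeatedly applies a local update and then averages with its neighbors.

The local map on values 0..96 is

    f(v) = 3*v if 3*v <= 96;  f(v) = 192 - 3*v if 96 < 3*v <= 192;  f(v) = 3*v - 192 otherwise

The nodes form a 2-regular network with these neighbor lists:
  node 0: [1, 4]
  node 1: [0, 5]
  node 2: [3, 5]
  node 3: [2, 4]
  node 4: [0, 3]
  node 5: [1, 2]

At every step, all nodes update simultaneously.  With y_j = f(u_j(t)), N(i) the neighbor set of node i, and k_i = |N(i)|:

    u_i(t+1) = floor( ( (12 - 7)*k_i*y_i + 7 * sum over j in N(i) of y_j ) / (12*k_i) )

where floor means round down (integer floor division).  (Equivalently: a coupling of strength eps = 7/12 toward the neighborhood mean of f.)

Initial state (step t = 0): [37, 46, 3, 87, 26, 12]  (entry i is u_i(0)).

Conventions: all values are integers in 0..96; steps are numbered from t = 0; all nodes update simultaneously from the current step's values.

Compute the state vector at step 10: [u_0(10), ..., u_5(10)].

Answer: [24, 39, 49, 37, 24, 49]

Derivation:
t=0: [37, 46, 3, 87, 26, 12]
t=1: [72, 56, 34, 54, 76, 33]
t=2: [27, 44, 73, 49, 30, 72]
t=3: [77, 55, 31, 52, 74, 35]
t=4: [32, 48, 74, 50, 34, 71]
t=5: [80, 54, 30, 52, 77, 31]
t=6: [40, 53, 75, 52, 40, 73]
t=7: [60, 42, 32, 45, 61, 30]
t=8: [26, 57, 82, 54, 23, 84]
t=9: [58, 49, 48, 48, 60, 46]
t=10: [24, 39, 49, 37, 24, 49]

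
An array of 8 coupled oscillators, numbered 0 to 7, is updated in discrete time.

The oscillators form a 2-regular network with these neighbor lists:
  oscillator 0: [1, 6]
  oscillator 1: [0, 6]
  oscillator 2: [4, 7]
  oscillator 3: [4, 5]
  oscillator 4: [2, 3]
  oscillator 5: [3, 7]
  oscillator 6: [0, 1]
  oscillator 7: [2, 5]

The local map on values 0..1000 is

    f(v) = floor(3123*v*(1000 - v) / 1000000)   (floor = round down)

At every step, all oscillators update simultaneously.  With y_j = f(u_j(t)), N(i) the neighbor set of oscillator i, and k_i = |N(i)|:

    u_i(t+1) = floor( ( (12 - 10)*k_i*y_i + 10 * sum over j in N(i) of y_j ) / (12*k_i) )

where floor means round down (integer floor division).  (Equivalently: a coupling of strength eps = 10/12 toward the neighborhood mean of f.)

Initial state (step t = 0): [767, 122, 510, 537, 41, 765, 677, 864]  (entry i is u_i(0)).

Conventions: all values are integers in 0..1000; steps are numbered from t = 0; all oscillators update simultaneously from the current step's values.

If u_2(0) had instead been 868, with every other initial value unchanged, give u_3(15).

Answer: u_3(15) = 551
Key observation: This trace re-runs the system from the modified initial state.

Derivation:
t=0: [767, 122, 868, 537, 41, 765, 677, 864]
t=1: [516, 572, 262, 413, 492, 569, 485, 443]
t=2: [773, 776, 746, 769, 696, 763, 772, 698]
t=3: [545, 547, 647, 602, 587, 599, 545, 590]
t=4: [773, 773, 748, 752, 734, 751, 773, 735]
t=5: [547, 547, 605, 593, 589, 593, 547, 589]
t=6: [773, 773, 754, 754, 750, 754, 773, 750]
t=7: [547, 547, 584, 581, 580, 581, 547, 580]
t=8: [773, 773, 759, 760, 759, 760, 773, 759]
t=9: [547, 547, 571, 569, 570, 569, 547, 570]
t=10: [773, 773, 765, 765, 765, 765, 773, 765]
t=11: [547, 547, 561, 561, 561, 561, 547, 561]
t=12: [773, 773, 769, 769, 769, 769, 773, 769]
t=13: [547, 547, 554, 554, 554, 554, 547, 554]
t=14: [773, 773, 771, 771, 771, 771, 773, 771]
t=15: [547, 547, 551, 551, 551, 551, 547, 551]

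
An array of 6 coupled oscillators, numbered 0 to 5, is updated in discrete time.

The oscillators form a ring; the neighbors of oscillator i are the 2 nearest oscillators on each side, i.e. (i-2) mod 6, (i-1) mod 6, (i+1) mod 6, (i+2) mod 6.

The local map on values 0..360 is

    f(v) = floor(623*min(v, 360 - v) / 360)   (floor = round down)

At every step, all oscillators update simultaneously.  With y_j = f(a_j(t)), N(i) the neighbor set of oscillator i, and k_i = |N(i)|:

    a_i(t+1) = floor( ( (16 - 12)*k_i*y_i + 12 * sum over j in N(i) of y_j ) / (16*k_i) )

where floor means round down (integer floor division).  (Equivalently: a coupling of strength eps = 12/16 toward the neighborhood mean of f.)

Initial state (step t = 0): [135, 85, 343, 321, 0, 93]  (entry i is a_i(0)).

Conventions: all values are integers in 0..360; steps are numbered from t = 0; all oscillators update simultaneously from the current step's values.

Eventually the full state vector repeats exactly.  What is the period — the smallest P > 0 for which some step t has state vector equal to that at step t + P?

Answer: 11
Key observation: The state at step 34, [211, 211, 211, 211, 211, 211], reappears at step 45 — and no state repeats earlier — so the cycle the system enters has period 11.

Derivation:
t=0: [135, 85, 343, 321, 0, 93]
t=1: [121, 128, 91, 79, 91, 123]
t=2: [192, 189, 174, 174, 173, 188]
t=3: [296, 296, 297, 298, 297, 296]
t=4: [109, 109, 109, 108, 109, 109]
t=5: [188, 187, 187, 187, 187, 187]
t=6: [298, 298, 298, 299, 298, 298]
t=7: [107, 106, 106, 106, 106, 106]
t=8: [183, 183, 183, 183, 183, 183]
t=9: [306, 306, 306, 306, 306, 306]
t=10: [93, 93, 93, 93, 93, 93]
t=11: [160, 160, 160, 160, 160, 160]
t=12: [276, 276, 276, 276, 276, 276]
t=13: [145, 145, 145, 145, 145, 145]
t=14: [250, 250, 250, 250, 250, 250]
t=15: [190, 190, 190, 190, 190, 190]
t=16: [294, 294, 294, 294, 294, 294]
t=17: [114, 114, 114, 114, 114, 114]
t=18: [197, 197, 197, 197, 197, 197]
t=19: [282, 282, 282, 282, 282, 282]
t=20: [134, 134, 134, 134, 134, 134]
t=21: [231, 231, 231, 231, 231, 231]
t=22: [223, 223, 223, 223, 223, 223]
t=23: [237, 237, 237, 237, 237, 237]
t=24: [212, 212, 212, 212, 212, 212]
t=25: [256, 256, 256, 256, 256, 256]
t=26: [179, 179, 179, 179, 179, 179]
t=27: [309, 309, 309, 309, 309, 309]
t=28: [88, 88, 88, 88, 88, 88]
t=29: [152, 152, 152, 152, 152, 152]
t=30: [263, 263, 263, 263, 263, 263]
t=31: [167, 167, 167, 167, 167, 167]
t=32: [289, 289, 289, 289, 289, 289]
t=33: [122, 122, 122, 122, 122, 122]
t=34: [211, 211, 211, 211, 211, 211]
t=35: [257, 257, 257, 257, 257, 257]
t=36: [178, 178, 178, 178, 178, 178]
t=37: [308, 308, 308, 308, 308, 308]
t=38: [89, 89, 89, 89, 89, 89]
t=39: [154, 154, 154, 154, 154, 154]
t=40: [266, 266, 266, 266, 266, 266]
t=41: [162, 162, 162, 162, 162, 162]
t=42: [280, 280, 280, 280, 280, 280]
t=43: [138, 138, 138, 138, 138, 138]
t=44: [238, 238, 238, 238, 238, 238]
t=45: [211, 211, 211, 211, 211, 211]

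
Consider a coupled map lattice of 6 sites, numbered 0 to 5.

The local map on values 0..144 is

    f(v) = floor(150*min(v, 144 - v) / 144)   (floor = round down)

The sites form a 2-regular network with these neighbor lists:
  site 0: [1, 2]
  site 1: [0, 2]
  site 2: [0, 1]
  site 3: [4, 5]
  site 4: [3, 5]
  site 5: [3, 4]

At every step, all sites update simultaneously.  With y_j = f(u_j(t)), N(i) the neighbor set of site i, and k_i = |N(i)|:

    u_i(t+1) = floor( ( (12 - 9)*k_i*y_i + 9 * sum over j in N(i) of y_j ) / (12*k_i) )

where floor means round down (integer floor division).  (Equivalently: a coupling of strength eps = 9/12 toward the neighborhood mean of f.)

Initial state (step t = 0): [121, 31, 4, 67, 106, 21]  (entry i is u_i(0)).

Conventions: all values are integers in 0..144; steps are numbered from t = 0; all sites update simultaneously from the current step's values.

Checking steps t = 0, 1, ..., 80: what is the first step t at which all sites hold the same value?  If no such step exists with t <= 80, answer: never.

Simulating step by step:
t=0: [121, 31, 4, 67, 106, 21]  (not all equal)
t=1: [19, 18, 21, 39, 43, 45]  (not all equal)
t=2: [19, 19, 19, 43, 43, 43]  (not all equal)
t=3: [19, 19, 19, 44, 44, 44]  (not all equal)
t=4: [19, 19, 19, 45, 45, 45]  (not all equal)
t=5: [19, 19, 19, 46, 46, 46]  (not all equal)
t=6: [19, 19, 19, 47, 47, 47]  (not all equal)
t=7: [19, 19, 19, 48, 48, 48]  (not all equal)
t=8: [19, 19, 19, 50, 50, 50]  (not all equal)
t=9: [19, 19, 19, 52, 52, 52]  (not all equal)
t=10: [19, 19, 19, 54, 54, 54]  (not all equal)
t=11: [19, 19, 19, 56, 56, 56]  (not all equal)
t=12: [19, 19, 19, 58, 58, 58]  (not all equal)
t=13: [19, 19, 19, 60, 60, 60]  (not all equal)
t=14: [19, 19, 19, 62, 62, 62]  (not all equal)
t=15: [19, 19, 19, 64, 64, 64]  (not all equal)
t=16: [19, 19, 19, 66, 66, 66]  (not all equal)
t=17: [19, 19, 19, 68, 68, 68]  (not all equal)
t=18: [19, 19, 19, 70, 70, 70]  (not all equal)
t=19: [19, 19, 19, 72, 72, 72]  (not all equal)
t=20: [19, 19, 19, 75, 75, 75]  (not all equal)
t=21: [19, 19, 19, 71, 71, 71]  (not all equal)
t=22: [19, 19, 19, 73, 73, 73]  (not all equal)
t=23: [19, 19, 19, 73, 73, 73]  (not all equal)

Answer: never
Key observation: The state at step 22 reappears at step 23 — the system is in a cycle of period 1 from step 22 on.  No step 0..23 is synchronized, and the cycle repeats forever, so no step up to 80 (or ever) has all sites equal.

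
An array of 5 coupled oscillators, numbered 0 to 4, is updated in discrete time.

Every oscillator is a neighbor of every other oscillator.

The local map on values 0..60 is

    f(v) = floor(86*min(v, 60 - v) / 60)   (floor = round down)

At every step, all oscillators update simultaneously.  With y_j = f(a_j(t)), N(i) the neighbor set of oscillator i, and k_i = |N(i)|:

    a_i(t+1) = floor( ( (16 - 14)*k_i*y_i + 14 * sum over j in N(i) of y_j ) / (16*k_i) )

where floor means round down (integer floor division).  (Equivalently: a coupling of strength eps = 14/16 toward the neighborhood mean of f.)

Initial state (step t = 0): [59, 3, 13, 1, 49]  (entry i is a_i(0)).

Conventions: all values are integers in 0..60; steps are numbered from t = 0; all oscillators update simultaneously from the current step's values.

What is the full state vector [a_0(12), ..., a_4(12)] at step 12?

Answer: [40, 40, 40, 40, 40]

Derivation:
t=0: [59, 3, 13, 1, 49]
t=1: [8, 8, 6, 8, 7]
t=2: [10, 10, 10, 10, 10]
t=3: [14, 14, 14, 14, 14]
t=4: [20, 20, 20, 20, 20]
t=5: [28, 28, 28, 28, 28]
t=6: [40, 40, 40, 40, 40]
t=7: [28, 28, 28, 28, 28]
t=8: [40, 40, 40, 40, 40]
t=9: [28, 28, 28, 28, 28]
t=10: [40, 40, 40, 40, 40]
t=11: [28, 28, 28, 28, 28]
t=12: [40, 40, 40, 40, 40]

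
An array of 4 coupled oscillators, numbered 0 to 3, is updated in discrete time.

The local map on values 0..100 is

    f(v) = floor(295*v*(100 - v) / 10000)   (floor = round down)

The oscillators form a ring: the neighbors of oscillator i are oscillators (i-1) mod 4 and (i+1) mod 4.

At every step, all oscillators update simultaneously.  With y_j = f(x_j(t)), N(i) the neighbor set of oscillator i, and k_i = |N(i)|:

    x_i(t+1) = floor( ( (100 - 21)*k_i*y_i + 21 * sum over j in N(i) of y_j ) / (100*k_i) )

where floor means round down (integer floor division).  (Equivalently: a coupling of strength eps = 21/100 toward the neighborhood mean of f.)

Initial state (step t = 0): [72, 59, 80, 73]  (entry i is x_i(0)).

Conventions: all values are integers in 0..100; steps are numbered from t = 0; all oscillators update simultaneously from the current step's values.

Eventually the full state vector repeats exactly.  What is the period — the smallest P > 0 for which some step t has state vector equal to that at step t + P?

Simulating step by step:
t=0: [72, 59, 80, 73]
t=1: [60, 67, 50, 56]
t=2: [69, 66, 72, 71]
t=3: [63, 64, 59, 60]
t=4: [68, 67, 70, 69]
t=5: [64, 64, 61, 62]
t=6: [67, 67, 69, 68]
t=7: [64, 64, 63, 64]
t=8: [67, 67, 67, 67]
t=9: [65, 65, 65, 65]
t=10: [67, 67, 67, 67]

Answer: 2
Key observation: The state at step 8, [67, 67, 67, 67], reappears at step 10 — and no state repeats earlier — so the cycle the system enters has period 2.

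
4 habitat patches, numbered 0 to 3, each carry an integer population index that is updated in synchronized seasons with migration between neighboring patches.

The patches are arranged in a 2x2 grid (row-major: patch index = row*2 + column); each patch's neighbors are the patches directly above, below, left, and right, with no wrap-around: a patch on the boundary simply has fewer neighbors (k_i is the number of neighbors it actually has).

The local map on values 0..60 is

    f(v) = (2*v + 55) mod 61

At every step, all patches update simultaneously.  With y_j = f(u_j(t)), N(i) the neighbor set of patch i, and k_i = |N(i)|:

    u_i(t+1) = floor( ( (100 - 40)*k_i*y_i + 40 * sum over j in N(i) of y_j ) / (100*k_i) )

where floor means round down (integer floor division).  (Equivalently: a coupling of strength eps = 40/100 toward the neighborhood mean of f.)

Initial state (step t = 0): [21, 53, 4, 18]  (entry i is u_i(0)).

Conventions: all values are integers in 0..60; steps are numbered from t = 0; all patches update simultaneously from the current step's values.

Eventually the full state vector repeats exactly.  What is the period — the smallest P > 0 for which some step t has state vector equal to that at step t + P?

Answer: 14
Key observation: The state at step 36, [27, 30, 27, 30], reappears at step 50 — and no state repeats earlier — so the cycle the system enters has period 14.

Derivation:
t=0: [21, 53, 4, 18]
t=1: [29, 36, 14, 26]
t=2: [36, 22, 32, 33]
t=3: [22, 35, 47, 55]
t=4: [28, 18, 32, 31]
t=5: [47, 39, 56, 51]
t=6: [27, 19, 39, 32]
t=7: [37, 40, 27, 43]
t=8: [16, 13, 34, 23]
t=9: [19, 25, 13, 28]
t=10: [32, 42, 28, 42]
t=11: [48, 25, 45, 23]
t=12: [30, 40, 27, 37]
t=13: [44, 20, 41, 16]
t=14: [22, 29, 18, 25]
t=15: [39, 47, 34, 42]
t=16: [12, 21, 6, 15]
t=17: [19, 30, 12, 22]
t=18: [33, 46, 24, 37]
t=19: [49, 28, 38, 17]
t=20: [30, 41, 17, 28]
t=21: [41, 29, 37, 38]
t=22: [20, 36, 9, 17]
t=23: [23, 15, 19, 20]
t=24: [35, 29, 34, 31]
t=25: [12, 43, 12, 44]
t=26: [18, 19, 18, 20]
t=27: [30, 32, 30, 32]
t=28: [54, 57, 54, 57]
t=29: [42, 45, 42, 45]
t=30: [18, 21, 18, 21]
t=31: [31, 34, 31, 34]
t=32: [45, 12, 45, 12]
t=33: [22, 19, 22, 19]
t=34: [36, 33, 36, 33]
t=35: [16, 49, 16, 49]
t=36: [27, 30, 27, 30]
t=37: [49, 52, 49, 52]
t=38: [32, 35, 32, 35]
t=39: [47, 14, 47, 14]
t=40: [26, 23, 26, 23]
t=41: [44, 41, 44, 41]
t=42: [19, 16, 19, 16]
t=43: [30, 27, 30, 27]
t=44: [52, 49, 52, 49]
t=45: [35, 32, 35, 32]
t=46: [14, 47, 14, 47]
t=47: [23, 26, 23, 26]
t=48: [41, 44, 41, 44]
t=49: [16, 19, 16, 19]
t=50: [27, 30, 27, 30]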